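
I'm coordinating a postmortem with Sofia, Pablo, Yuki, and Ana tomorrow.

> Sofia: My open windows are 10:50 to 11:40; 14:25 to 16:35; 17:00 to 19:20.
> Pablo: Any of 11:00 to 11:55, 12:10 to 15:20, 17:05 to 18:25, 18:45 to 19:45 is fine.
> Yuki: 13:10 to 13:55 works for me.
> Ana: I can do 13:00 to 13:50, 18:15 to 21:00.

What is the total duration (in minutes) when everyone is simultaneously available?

0

Sofia ∩ Pablo: 11:00-11:40, 14:25-15:20, 17:05-18:25, 18:45-19:20.
Sofia ∩ Pablo ∩ Yuki: ∅.
Sofia ∩ Pablo ∩ Yuki ∩ Ana: ∅.
There is no time when everyone is free.
There is no common window, so the total is 0 minutes.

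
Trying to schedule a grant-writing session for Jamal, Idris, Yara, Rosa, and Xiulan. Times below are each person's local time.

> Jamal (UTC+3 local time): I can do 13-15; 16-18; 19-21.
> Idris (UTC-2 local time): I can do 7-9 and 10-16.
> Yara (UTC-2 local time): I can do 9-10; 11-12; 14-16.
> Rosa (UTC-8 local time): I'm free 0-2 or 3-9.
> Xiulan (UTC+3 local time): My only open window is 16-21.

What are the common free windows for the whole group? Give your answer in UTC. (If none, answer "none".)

Jamal in UTC: 10:00-12:00, 13:00-15:00, 16:00-18:00 (subtract 3h to convert from UTC+3).
Idris in UTC: 09:00-11:00, 12:00-18:00 (add 2h to convert from UTC-2).
Yara in UTC: 11:00-12:00, 13:00-14:00, 16:00-18:00 (add 2h to convert from UTC-2).
Rosa in UTC: 08:00-10:00, 11:00-17:00 (add 8h to convert from UTC-8).
Xiulan in UTC: 13:00-18:00 (subtract 3h to convert from UTC+3).
Jamal ∩ Idris: 10:00-11:00, 13:00-15:00, 16:00-18:00.
Jamal ∩ Idris ∩ Yara: 13:00-14:00, 16:00-18:00.
Jamal ∩ Idris ∩ Yara ∩ Rosa: 13:00-14:00, 16:00-17:00.
Jamal ∩ Idris ∩ Yara ∩ Rosa ∩ Xiulan: 13:00-14:00, 16:00-17:00.

13:00-14:00, 16:00-17:00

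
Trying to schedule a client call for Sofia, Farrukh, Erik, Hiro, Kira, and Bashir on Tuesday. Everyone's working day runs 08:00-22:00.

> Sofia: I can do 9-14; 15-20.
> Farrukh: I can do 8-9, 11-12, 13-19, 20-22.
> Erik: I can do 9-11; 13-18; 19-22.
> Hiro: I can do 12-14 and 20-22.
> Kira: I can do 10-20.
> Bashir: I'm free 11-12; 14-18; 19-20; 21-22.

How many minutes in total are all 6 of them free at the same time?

0

Sofia ∩ Farrukh: 11:00-12:00, 13:00-14:00, 15:00-19:00.
Sofia ∩ Farrukh ∩ Erik: 13:00-14:00, 15:00-18:00.
Sofia ∩ Farrukh ∩ Erik ∩ Hiro: 13:00-14:00.
Sofia ∩ Farrukh ∩ Erik ∩ Hiro ∩ Kira: 13:00-14:00.
Sofia ∩ Farrukh ∩ Erik ∩ Hiro ∩ Kira ∩ Bashir: ∅.
There is no time when everyone is free.
There is no common window, so the total is 0 minutes.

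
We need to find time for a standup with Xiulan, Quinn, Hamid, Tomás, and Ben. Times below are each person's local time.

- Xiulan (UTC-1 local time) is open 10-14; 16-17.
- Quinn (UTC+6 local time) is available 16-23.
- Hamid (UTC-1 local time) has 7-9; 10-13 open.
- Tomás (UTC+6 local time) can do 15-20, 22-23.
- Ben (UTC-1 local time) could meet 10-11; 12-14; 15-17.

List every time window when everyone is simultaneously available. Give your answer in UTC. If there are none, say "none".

11:00-12:00, 13:00-14:00

Xiulan in UTC: 11:00-15:00, 17:00-18:00 (add 1h to convert from UTC-1).
Quinn in UTC: 10:00-17:00 (subtract 6h to convert from UTC+6).
Hamid in UTC: 08:00-10:00, 11:00-14:00 (add 1h to convert from UTC-1).
Tomás in UTC: 09:00-14:00, 16:00-17:00 (subtract 6h to convert from UTC+6).
Ben in UTC: 11:00-12:00, 13:00-15:00, 16:00-18:00 (add 1h to convert from UTC-1).
Xiulan ∩ Quinn: 11:00-15:00.
Xiulan ∩ Quinn ∩ Hamid: 11:00-14:00.
Xiulan ∩ Quinn ∩ Hamid ∩ Tomás: 11:00-14:00.
Xiulan ∩ Quinn ∩ Hamid ∩ Tomás ∩ Ben: 11:00-12:00, 13:00-14:00.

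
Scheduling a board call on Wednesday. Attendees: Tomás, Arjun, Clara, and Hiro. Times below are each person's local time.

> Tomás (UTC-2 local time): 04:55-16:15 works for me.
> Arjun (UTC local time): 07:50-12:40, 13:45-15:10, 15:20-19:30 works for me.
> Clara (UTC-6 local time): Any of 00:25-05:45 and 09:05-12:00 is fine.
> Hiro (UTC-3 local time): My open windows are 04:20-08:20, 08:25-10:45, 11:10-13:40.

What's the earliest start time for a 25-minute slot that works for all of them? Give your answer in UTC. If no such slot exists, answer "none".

Tomás in UTC: 06:55-18:15 (add 2h to convert from UTC-2).
Arjun in UTC: 07:50-12:40, 13:45-15:10, 15:20-19:30.
Clara in UTC: 06:25-11:45, 15:05-18:00 (add 6h to convert from UTC-6).
Hiro in UTC: 07:20-11:20, 11:25-13:45, 14:10-16:40 (add 3h to convert from UTC-3).
Tomás ∩ Arjun: 07:50-12:40, 13:45-15:10, 15:20-18:15.
Tomás ∩ Arjun ∩ Clara: 07:50-11:45, 15:05-15:10, 15:20-18:00.
Tomás ∩ Arjun ∩ Clara ∩ Hiro: 07:50-11:20, 11:25-11:45, 15:05-15:10, 15:20-16:40.
So the common availability across everyone is 07:50-11:20, 11:25-11:45, 15:05-15:10, 15:20-16:40.
The first common window of at least 25 minutes is 07:50-11:20, so the earliest start is 07:50.

07:50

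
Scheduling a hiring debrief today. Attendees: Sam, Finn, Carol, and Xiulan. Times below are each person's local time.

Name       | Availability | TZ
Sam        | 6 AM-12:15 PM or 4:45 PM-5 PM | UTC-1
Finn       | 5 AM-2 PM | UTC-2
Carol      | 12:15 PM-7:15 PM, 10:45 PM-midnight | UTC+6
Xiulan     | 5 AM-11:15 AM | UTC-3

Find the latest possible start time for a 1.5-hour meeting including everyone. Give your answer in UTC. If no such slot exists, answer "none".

Sam in UTC: 07:00-13:15, 17:45-18:00 (add 1h to convert from UTC-1).
Finn in UTC: 07:00-16:00 (add 2h to convert from UTC-2).
Carol in UTC: 06:15-13:15, 16:45-18:00 (subtract 6h to convert from UTC+6).
Xiulan in UTC: 08:00-14:15 (add 3h to convert from UTC-3).
Sam ∩ Finn: 07:00-13:15.
Sam ∩ Finn ∩ Carol: 07:00-13:15.
Sam ∩ Finn ∩ Carol ∩ Xiulan: 08:00-13:15.
So the common availability across everyone is 08:00-13:15.
The last common window of at least 90 minutes is 08:00-13:15; a 90-minute meeting can start as late as 11:45 and still end by 13:15.

11:45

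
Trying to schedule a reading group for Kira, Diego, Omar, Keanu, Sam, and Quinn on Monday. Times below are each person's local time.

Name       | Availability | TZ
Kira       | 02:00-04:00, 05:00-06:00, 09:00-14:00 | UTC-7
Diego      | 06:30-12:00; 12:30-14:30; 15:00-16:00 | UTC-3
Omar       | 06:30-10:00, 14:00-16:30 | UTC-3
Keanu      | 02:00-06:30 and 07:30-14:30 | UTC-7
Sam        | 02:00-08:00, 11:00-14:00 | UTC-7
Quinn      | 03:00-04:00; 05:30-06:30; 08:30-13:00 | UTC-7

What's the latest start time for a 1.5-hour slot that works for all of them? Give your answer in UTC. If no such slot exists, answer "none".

Kira in UTC: 09:00-11:00, 12:00-13:00, 16:00-21:00 (add 7h to convert from UTC-7).
Diego in UTC: 09:30-15:00, 15:30-17:30, 18:00-19:00 (add 3h to convert from UTC-3).
Omar in UTC: 09:30-13:00, 17:00-19:30 (add 3h to convert from UTC-3).
Keanu in UTC: 09:00-13:30, 14:30-21:30 (add 7h to convert from UTC-7).
Sam in UTC: 09:00-15:00, 18:00-21:00 (add 7h to convert from UTC-7).
Quinn in UTC: 10:00-11:00, 12:30-13:30, 15:30-20:00 (add 7h to convert from UTC-7).
Kira ∩ Diego: 09:30-11:00, 12:00-13:00, 16:00-17:30, 18:00-19:00.
Kira ∩ Diego ∩ Omar: 09:30-11:00, 12:00-13:00, 17:00-17:30, 18:00-19:00.
Kira ∩ Diego ∩ Omar ∩ Keanu: 09:30-11:00, 12:00-13:00, 17:00-17:30, 18:00-19:00.
Kira ∩ Diego ∩ Omar ∩ Keanu ∩ Sam: 09:30-11:00, 12:00-13:00, 18:00-19:00.
Kira ∩ Diego ∩ Omar ∩ Keanu ∩ Sam ∩ Quinn: 10:00-11:00, 12:30-13:00, 18:00-19:00.
No common window is at least 90 minutes long.

none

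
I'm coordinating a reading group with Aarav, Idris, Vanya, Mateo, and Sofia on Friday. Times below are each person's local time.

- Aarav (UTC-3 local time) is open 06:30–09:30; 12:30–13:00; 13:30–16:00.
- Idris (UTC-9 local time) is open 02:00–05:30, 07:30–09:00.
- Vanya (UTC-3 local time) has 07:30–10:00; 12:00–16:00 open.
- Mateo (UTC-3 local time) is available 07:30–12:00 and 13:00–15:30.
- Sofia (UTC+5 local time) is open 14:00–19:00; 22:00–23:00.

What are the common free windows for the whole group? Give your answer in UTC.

11:00-12:30, 17:00-18:00

Aarav in UTC: 09:30-12:30, 15:30-16:00, 16:30-19:00 (add 3h to convert from UTC-3).
Idris in UTC: 11:00-14:30, 16:30-18:00 (add 9h to convert from UTC-9).
Vanya in UTC: 10:30-13:00, 15:00-19:00 (add 3h to convert from UTC-3).
Mateo in UTC: 10:30-15:00, 16:00-18:30 (add 3h to convert from UTC-3).
Sofia in UTC: 09:00-14:00, 17:00-18:00 (subtract 5h to convert from UTC+5).
Aarav ∩ Idris: 11:00-12:30, 16:30-18:00.
Aarav ∩ Idris ∩ Vanya: 11:00-12:30, 16:30-18:00.
Aarav ∩ Idris ∩ Vanya ∩ Mateo: 11:00-12:30, 16:30-18:00.
Aarav ∩ Idris ∩ Vanya ∩ Mateo ∩ Sofia: 11:00-12:30, 17:00-18:00.
So the common availability across everyone is 11:00-12:30, 17:00-18:00.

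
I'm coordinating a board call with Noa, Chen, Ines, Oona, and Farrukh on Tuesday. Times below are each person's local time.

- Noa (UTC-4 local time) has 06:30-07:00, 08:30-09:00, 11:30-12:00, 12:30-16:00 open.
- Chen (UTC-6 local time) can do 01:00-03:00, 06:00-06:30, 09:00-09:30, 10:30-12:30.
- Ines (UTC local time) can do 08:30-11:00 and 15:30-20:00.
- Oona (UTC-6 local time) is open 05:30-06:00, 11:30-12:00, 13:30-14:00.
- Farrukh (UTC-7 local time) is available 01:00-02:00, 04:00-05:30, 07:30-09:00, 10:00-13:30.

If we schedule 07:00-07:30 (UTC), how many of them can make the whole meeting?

Noa in UTC: 10:30-11:00, 12:30-13:00, 15:30-16:00, 16:30-20:00 (add 4h to convert from UTC-4).
Chen in UTC: 07:00-09:00, 12:00-12:30, 15:00-15:30, 16:30-18:30 (add 6h to convert from UTC-6).
Ines in UTC: 08:30-11:00, 15:30-20:00.
Oona in UTC: 11:30-12:00, 17:30-18:00, 19:30-20:00 (add 6h to convert from UTC-6).
Farrukh in UTC: 08:00-09:00, 11:00-12:30, 14:30-16:00, 17:00-20:30 (add 7h to convert from UTC-7).
Chen can make the full 07:00-07:30 slot — that's 1.

1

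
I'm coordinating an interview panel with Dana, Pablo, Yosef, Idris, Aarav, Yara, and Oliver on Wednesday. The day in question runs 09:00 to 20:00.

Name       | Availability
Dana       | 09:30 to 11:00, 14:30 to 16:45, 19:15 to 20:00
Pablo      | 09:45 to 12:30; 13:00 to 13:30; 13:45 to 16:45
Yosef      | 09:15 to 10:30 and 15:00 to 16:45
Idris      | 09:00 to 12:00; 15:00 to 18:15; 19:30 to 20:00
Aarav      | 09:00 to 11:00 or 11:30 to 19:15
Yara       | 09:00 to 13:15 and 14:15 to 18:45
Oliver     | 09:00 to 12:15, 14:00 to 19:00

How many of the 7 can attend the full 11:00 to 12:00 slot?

Pablo, Idris, Yara, and Oliver can make the full 11:00-12:00 slot — that's 4.

4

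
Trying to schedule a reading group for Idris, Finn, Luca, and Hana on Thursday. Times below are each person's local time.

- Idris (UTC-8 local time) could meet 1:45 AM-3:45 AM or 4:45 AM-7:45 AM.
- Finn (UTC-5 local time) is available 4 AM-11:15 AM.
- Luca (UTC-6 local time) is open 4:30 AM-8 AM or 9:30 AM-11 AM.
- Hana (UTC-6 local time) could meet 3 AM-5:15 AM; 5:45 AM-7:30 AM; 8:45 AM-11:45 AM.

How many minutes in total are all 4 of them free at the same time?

Idris in UTC: 09:45-11:45, 12:45-15:45 (add 8h to convert from UTC-8).
Finn in UTC: 09:00-16:15 (add 5h to convert from UTC-5).
Luca in UTC: 10:30-14:00, 15:30-17:00 (add 6h to convert from UTC-6).
Hana in UTC: 09:00-11:15, 11:45-13:30, 14:45-17:45 (add 6h to convert from UTC-6).
Idris ∩ Finn: 09:45-11:45, 12:45-15:45.
Idris ∩ Finn ∩ Luca: 10:30-11:45, 12:45-14:00, 15:30-15:45.
Idris ∩ Finn ∩ Luca ∩ Hana: 10:30-11:15, 12:45-13:30, 15:30-15:45.
Summing the common windows: 45 + 45 + 15 = 105 minutes.

105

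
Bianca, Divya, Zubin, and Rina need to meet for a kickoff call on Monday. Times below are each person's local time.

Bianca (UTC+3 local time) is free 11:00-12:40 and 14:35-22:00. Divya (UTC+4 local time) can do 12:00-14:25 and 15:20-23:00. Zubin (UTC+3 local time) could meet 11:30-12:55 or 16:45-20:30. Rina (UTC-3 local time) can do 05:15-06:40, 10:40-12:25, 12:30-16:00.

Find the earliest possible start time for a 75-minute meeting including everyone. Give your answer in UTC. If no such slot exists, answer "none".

Bianca in UTC: 08:00-09:40, 11:35-19:00 (subtract 3h to convert from UTC+3).
Divya in UTC: 08:00-10:25, 11:20-19:00 (subtract 4h to convert from UTC+4).
Zubin in UTC: 08:30-09:55, 13:45-17:30 (subtract 3h to convert from UTC+3).
Rina in UTC: 08:15-09:40, 13:40-15:25, 15:30-19:00 (add 3h to convert from UTC-3).
Bianca ∩ Divya: 08:00-09:40, 11:35-19:00.
Bianca ∩ Divya ∩ Zubin: 08:30-09:40, 13:45-17:30.
Bianca ∩ Divya ∩ Zubin ∩ Rina: 08:30-09:40, 13:45-15:25, 15:30-17:30.
The first common window of at least 75 minutes is 13:45-15:25, so the earliest start is 13:45.

13:45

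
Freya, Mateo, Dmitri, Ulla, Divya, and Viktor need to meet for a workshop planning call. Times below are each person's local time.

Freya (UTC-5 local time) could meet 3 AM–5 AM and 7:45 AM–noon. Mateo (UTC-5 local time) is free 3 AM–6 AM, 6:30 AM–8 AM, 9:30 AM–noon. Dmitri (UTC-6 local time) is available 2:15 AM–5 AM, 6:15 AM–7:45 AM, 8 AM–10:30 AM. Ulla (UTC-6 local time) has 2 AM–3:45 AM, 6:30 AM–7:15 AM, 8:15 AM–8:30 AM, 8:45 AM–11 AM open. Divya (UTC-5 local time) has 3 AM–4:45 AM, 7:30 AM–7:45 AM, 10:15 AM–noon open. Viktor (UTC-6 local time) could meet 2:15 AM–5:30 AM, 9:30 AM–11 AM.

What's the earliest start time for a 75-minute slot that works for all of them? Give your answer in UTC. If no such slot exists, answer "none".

08:15

Freya in UTC: 08:00-10:00, 12:45-17:00 (add 5h to convert from UTC-5).
Mateo in UTC: 08:00-11:00, 11:30-13:00, 14:30-17:00 (add 5h to convert from UTC-5).
Dmitri in UTC: 08:15-11:00, 12:15-13:45, 14:00-16:30 (add 6h to convert from UTC-6).
Ulla in UTC: 08:00-09:45, 12:30-13:15, 14:15-14:30, 14:45-17:00 (add 6h to convert from UTC-6).
Divya in UTC: 08:00-09:45, 12:30-12:45, 15:15-17:00 (add 5h to convert from UTC-5).
Viktor in UTC: 08:15-11:30, 15:30-17:00 (add 6h to convert from UTC-6).
Freya ∩ Mateo: 08:00-10:00, 12:45-13:00, 14:30-17:00.
Freya ∩ Mateo ∩ Dmitri: 08:15-10:00, 12:45-13:00, 14:30-16:30.
Freya ∩ Mateo ∩ Dmitri ∩ Ulla: 08:15-09:45, 12:45-13:00, 14:45-16:30.
Freya ∩ Mateo ∩ Dmitri ∩ Ulla ∩ Divya: 08:15-09:45, 15:15-16:30.
Freya ∩ Mateo ∩ Dmitri ∩ Ulla ∩ Divya ∩ Viktor: 08:15-09:45, 15:30-16:30.
The first common window of at least 75 minutes is 08:15-09:45, so the earliest start is 08:15.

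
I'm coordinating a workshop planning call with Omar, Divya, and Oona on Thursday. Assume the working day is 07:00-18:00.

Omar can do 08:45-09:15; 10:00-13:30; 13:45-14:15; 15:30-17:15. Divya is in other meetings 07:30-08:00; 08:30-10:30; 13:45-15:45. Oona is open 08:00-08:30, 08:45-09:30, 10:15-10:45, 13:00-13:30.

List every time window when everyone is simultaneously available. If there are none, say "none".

Omar free: 08:45-09:15, 10:00-13:30, 13:45-14:15, 15:30-17:15.
Divya free: 07:00-07:30, 08:00-08:30, 10:30-13:45, 15:45-18:00 (invert busy blocks within the working day).
Oona free: 08:00-08:30, 08:45-09:30, 10:15-10:45, 13:00-13:30.
Omar ∩ Divya: 10:30-13:30, 15:45-17:15.
Omar ∩ Divya ∩ Oona: 10:30-10:45, 13:00-13:30.
So the common availability across everyone is 10:30-10:45, 13:00-13:30.

10:30-10:45, 13:00-13:30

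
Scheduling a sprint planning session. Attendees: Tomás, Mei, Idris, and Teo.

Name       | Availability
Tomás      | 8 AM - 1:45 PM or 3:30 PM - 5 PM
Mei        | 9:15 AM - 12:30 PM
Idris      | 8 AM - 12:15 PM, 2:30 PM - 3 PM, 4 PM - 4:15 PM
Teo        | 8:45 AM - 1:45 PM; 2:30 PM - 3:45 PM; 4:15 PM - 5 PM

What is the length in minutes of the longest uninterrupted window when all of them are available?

180

Tomás ∩ Mei: 09:15-12:30.
Tomás ∩ Mei ∩ Idris: 09:15-12:15.
Tomás ∩ Mei ∩ Idris ∩ Teo: 09:15-12:15.
The longest is 09:15-12:15 at 180 minutes.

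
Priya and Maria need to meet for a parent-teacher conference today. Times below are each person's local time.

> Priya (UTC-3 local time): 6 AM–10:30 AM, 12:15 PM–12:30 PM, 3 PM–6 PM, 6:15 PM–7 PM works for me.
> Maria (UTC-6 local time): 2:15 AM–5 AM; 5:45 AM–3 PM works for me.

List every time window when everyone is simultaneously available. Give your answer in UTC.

09:00-11:00, 11:45-13:30, 15:15-15:30, 18:00-21:00

Priya in UTC: 09:00-13:30, 15:15-15:30, 18:00-21:00, 21:15-22:00 (add 3h to convert from UTC-3).
Maria in UTC: 08:15-11:00, 11:45-21:00 (add 6h to convert from UTC-6).
Priya ∩ Maria: 09:00-11:00, 11:45-13:30, 15:15-15:30, 18:00-21:00.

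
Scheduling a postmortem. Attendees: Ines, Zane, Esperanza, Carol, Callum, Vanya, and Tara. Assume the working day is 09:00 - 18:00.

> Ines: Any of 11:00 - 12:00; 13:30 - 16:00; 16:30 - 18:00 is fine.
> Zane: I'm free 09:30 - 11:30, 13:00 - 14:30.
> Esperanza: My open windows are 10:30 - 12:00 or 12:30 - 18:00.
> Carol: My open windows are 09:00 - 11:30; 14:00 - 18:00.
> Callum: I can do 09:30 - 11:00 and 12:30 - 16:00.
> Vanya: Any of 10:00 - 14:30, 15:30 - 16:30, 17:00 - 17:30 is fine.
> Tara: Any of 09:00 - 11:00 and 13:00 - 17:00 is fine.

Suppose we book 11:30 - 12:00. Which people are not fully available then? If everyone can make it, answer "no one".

Callum, Carol, Tara, Zane

Ines: free for 11:30-12:00. Zane: not fully free for 11:30-12:00. Esperanza: free for 11:30-12:00. Carol: not fully free for 11:30-12:00. Callum: not fully free for 11:30-12:00. Vanya: free for 11:30-12:00. Tara: not fully free for 11:30-12:00.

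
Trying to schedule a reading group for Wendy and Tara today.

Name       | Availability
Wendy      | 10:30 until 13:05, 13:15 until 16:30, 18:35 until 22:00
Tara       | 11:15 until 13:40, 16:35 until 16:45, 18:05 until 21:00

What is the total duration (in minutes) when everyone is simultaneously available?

Wendy ∩ Tara: 11:15-13:05, 13:15-13:40, 18:35-21:00.
Summing the common windows: 110 + 25 + 145 = 280 minutes.

280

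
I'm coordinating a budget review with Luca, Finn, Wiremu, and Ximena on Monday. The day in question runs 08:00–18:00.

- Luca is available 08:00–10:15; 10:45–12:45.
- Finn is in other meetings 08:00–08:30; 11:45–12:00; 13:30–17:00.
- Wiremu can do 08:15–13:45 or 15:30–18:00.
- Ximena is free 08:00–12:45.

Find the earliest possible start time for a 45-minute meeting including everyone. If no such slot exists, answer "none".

Luca free: 08:00-10:15, 10:45-12:45.
Finn free: 08:30-11:45, 12:00-13:30, 17:00-18:00 (invert busy blocks within the working day).
Wiremu free: 08:15-13:45, 15:30-18:00.
Ximena free: 08:00-12:45.
Luca ∩ Finn: 08:30-10:15, 10:45-11:45, 12:00-12:45.
Luca ∩ Finn ∩ Wiremu: 08:30-10:15, 10:45-11:45, 12:00-12:45.
Luca ∩ Finn ∩ Wiremu ∩ Ximena: 08:30-10:15, 10:45-11:45, 12:00-12:45.
The first common window of at least 45 minutes is 08:30-10:15, so the earliest start is 08:30.

08:30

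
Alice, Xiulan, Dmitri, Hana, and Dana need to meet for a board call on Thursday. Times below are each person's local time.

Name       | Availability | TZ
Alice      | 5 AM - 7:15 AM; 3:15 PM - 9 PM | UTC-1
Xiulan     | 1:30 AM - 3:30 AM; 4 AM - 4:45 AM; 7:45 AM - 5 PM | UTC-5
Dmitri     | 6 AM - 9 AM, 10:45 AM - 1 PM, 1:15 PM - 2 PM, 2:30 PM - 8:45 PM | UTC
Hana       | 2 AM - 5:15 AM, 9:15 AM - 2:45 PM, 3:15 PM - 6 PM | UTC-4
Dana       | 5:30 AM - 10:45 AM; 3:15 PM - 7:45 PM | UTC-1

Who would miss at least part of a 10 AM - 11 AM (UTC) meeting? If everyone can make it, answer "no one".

Alice, Dmitri, Hana, Xiulan

Alice in UTC: 06:00-08:15, 16:15-22:00 (add 1h to convert from UTC-1).
Xiulan in UTC: 06:30-08:30, 09:00-09:45, 12:45-22:00 (add 5h to convert from UTC-5).
Dmitri in UTC: 06:00-09:00, 10:45-13:00, 13:15-14:00, 14:30-20:45.
Hana in UTC: 06:00-09:15, 13:15-18:45, 19:15-22:00 (add 4h to convert from UTC-4).
Dana in UTC: 06:30-11:45, 16:15-20:45 (add 1h to convert from UTC-1).
Alice: not fully free for 10:00-11:00. Xiulan: not fully free for 10:00-11:00. Dmitri: not fully free for 10:00-11:00. Hana: not fully free for 10:00-11:00. Dana: free for 10:00-11:00.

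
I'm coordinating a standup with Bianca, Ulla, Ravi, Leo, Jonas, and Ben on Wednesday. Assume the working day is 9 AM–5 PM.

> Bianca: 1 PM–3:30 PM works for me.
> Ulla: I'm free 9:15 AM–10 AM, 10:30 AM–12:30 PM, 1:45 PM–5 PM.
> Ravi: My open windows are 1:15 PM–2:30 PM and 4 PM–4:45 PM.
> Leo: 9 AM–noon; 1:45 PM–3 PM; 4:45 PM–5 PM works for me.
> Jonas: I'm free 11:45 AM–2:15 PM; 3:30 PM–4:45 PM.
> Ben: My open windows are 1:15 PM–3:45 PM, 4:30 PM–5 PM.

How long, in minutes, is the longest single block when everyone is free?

30

Bianca ∩ Ulla: 13:45-15:30.
Bianca ∩ Ulla ∩ Ravi: 13:45-14:30.
Bianca ∩ Ulla ∩ Ravi ∩ Leo: 13:45-14:30.
Bianca ∩ Ulla ∩ Ravi ∩ Leo ∩ Jonas: 13:45-14:15.
Bianca ∩ Ulla ∩ Ravi ∩ Leo ∩ Jonas ∩ Ben: 13:45-14:15.
The longest is 13:45-14:15 at 30 minutes.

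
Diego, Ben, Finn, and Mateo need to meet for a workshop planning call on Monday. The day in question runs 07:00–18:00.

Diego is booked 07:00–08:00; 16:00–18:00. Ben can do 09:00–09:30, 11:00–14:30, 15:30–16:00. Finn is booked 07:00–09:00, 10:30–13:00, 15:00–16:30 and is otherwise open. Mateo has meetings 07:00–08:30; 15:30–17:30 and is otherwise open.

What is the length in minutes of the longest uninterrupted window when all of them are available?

90

Diego free: 08:00-16:00 (invert busy blocks within the working day).
Ben free: 09:00-09:30, 11:00-14:30, 15:30-16:00.
Finn free: 09:00-10:30, 13:00-15:00, 16:30-18:00 (invert busy blocks within the working day).
Mateo free: 08:30-15:30, 17:30-18:00 (invert busy blocks within the working day).
Diego ∩ Ben: 09:00-09:30, 11:00-14:30, 15:30-16:00.
Diego ∩ Ben ∩ Finn: 09:00-09:30, 13:00-14:30.
Diego ∩ Ben ∩ Finn ∩ Mateo: 09:00-09:30, 13:00-14:30.
The longest is 13:00-14:30 at 90 minutes.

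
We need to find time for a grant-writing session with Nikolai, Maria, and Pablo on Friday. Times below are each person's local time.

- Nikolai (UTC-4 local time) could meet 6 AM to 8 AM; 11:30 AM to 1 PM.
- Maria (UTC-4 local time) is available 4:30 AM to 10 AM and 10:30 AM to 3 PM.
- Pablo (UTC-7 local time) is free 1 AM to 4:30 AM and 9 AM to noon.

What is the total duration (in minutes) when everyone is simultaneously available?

150

Nikolai in UTC: 10:00-12:00, 15:30-17:00 (add 4h to convert from UTC-4).
Maria in UTC: 08:30-14:00, 14:30-19:00 (add 4h to convert from UTC-4).
Pablo in UTC: 08:00-11:30, 16:00-19:00 (add 7h to convert from UTC-7).
Nikolai ∩ Maria: 10:00-12:00, 15:30-17:00.
Nikolai ∩ Maria ∩ Pablo: 10:00-11:30, 16:00-17:00.
Those are the intersection windows.
Summing the common windows: 90 + 60 = 150 minutes.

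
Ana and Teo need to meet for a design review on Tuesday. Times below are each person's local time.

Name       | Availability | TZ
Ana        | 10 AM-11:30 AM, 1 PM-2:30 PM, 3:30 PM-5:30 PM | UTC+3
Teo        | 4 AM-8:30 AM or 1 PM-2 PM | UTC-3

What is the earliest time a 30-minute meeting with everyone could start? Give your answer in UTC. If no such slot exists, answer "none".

Ana in UTC: 07:00-08:30, 10:00-11:30, 12:30-14:30 (subtract 3h to convert from UTC+3).
Teo in UTC: 07:00-11:30, 16:00-17:00 (add 3h to convert from UTC-3).
Ana ∩ Teo: 07:00-08:30, 10:00-11:30.
Those are the intersection windows.
The first common window of at least 30 minutes is 07:00-08:30, so the earliest start is 07:00.

07:00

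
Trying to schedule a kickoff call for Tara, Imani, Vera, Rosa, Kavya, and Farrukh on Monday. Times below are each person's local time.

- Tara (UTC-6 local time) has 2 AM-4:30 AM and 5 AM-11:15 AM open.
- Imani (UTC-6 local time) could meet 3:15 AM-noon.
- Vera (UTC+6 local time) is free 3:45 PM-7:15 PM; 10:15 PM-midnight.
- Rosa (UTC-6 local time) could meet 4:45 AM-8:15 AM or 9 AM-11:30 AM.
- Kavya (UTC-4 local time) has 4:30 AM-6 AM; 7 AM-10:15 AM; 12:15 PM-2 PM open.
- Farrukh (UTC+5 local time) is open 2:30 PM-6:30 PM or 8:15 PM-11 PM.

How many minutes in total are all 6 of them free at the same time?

Tara in UTC: 08:00-10:30, 11:00-17:15 (add 6h to convert from UTC-6).
Imani in UTC: 09:15-18:00 (add 6h to convert from UTC-6).
Vera in UTC: 09:45-13:15, 16:15-18:00 (subtract 6h to convert from UTC+6).
Rosa in UTC: 10:45-14:15, 15:00-17:30 (add 6h to convert from UTC-6).
Kavya in UTC: 08:30-10:00, 11:00-14:15, 16:15-18:00 (add 4h to convert from UTC-4).
Farrukh in UTC: 09:30-13:30, 15:15-18:00 (subtract 5h to convert from UTC+5).
Tara ∩ Imani: 09:15-10:30, 11:00-17:15.
Tara ∩ Imani ∩ Vera: 09:45-10:30, 11:00-13:15, 16:15-17:15.
Tara ∩ Imani ∩ Vera ∩ Rosa: 11:00-13:15, 16:15-17:15.
Tara ∩ Imani ∩ Vera ∩ Rosa ∩ Kavya: 11:00-13:15, 16:15-17:15.
Tara ∩ Imani ∩ Vera ∩ Rosa ∩ Kavya ∩ Farrukh: 11:00-13:15, 16:15-17:15.
Those are the intersection windows.
Summing the common windows: 135 + 60 = 195 minutes.

195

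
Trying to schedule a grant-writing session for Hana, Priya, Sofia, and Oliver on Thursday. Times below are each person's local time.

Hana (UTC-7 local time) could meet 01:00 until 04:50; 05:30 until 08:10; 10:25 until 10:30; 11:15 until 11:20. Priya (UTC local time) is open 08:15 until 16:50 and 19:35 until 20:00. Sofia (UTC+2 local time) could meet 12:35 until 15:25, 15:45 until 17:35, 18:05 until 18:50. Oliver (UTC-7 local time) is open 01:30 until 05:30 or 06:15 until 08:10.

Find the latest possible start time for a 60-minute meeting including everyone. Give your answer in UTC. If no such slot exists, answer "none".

14:10

Hana in UTC: 08:00-11:50, 12:30-15:10, 17:25-17:30, 18:15-18:20 (add 7h to convert from UTC-7).
Priya in UTC: 08:15-16:50, 19:35-20:00.
Sofia in UTC: 10:35-13:25, 13:45-15:35, 16:05-16:50 (subtract 2h to convert from UTC+2).
Oliver in UTC: 08:30-12:30, 13:15-15:10 (add 7h to convert from UTC-7).
Hana ∩ Priya: 08:15-11:50, 12:30-15:10.
Hana ∩ Priya ∩ Sofia: 10:35-11:50, 12:30-13:25, 13:45-15:10.
Hana ∩ Priya ∩ Sofia ∩ Oliver: 10:35-11:50, 13:15-13:25, 13:45-15:10.
So the common availability across everyone is 10:35-11:50, 13:15-13:25, 13:45-15:10.
The last common window of at least 60 minutes is 13:45-15:10; a 60-minute meeting can start as late as 14:10 and still end by 15:10.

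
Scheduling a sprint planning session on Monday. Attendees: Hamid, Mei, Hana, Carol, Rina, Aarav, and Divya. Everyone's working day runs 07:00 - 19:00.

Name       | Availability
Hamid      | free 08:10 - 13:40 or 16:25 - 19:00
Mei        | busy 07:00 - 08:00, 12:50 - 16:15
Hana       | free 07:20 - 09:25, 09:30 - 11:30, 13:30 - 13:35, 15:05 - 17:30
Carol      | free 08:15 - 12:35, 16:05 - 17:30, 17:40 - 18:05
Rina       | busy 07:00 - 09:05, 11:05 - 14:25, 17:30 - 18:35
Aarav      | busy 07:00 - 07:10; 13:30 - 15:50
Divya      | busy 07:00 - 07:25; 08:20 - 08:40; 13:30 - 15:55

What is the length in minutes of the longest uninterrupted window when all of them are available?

Hamid free: 08:10-13:40, 16:25-19:00.
Mei free: 08:00-12:50, 16:15-19:00 (invert busy blocks within the working day).
Hana free: 07:20-09:25, 09:30-11:30, 13:30-13:35, 15:05-17:30.
Carol free: 08:15-12:35, 16:05-17:30, 17:40-18:05.
Rina free: 09:05-11:05, 14:25-17:30, 18:35-19:00 (invert busy blocks within the working day).
Aarav free: 07:10-13:30, 15:50-19:00 (invert busy blocks within the working day).
Divya free: 07:25-08:20, 08:40-13:30, 15:55-19:00 (invert busy blocks within the working day).
Hamid ∩ Mei: 08:10-12:50, 16:25-19:00.
Hamid ∩ Mei ∩ Hana: 08:10-09:25, 09:30-11:30, 16:25-17:30.
Hamid ∩ Mei ∩ Hana ∩ Carol: 08:15-09:25, 09:30-11:30, 16:25-17:30.
Hamid ∩ Mei ∩ Hana ∩ Carol ∩ Rina: 09:05-09:25, 09:30-11:05, 16:25-17:30.
Hamid ∩ Mei ∩ Hana ∩ Carol ∩ Rina ∩ Aarav: 09:05-09:25, 09:30-11:05, 16:25-17:30.
Hamid ∩ Mei ∩ Hana ∩ Carol ∩ Rina ∩ Aarav ∩ Divya: 09:05-09:25, 09:30-11:05, 16:25-17:30.
So the common availability across everyone is 09:05-09:25, 09:30-11:05, 16:25-17:30.
The longest is 09:30-11:05 at 95 minutes.

95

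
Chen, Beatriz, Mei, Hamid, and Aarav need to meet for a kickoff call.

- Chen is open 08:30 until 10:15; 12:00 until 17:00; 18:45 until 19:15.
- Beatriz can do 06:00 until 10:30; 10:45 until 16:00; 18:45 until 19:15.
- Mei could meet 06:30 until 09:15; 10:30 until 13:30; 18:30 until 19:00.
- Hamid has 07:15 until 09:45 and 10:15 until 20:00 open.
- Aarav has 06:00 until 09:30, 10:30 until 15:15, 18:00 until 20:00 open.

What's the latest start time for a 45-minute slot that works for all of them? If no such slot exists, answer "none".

Chen ∩ Beatriz: 08:30-10:15, 12:00-16:00, 18:45-19:15.
Chen ∩ Beatriz ∩ Mei: 08:30-09:15, 12:00-13:30, 18:45-19:00.
Chen ∩ Beatriz ∩ Mei ∩ Hamid: 08:30-09:15, 12:00-13:30, 18:45-19:00.
Chen ∩ Beatriz ∩ Mei ∩ Hamid ∩ Aarav: 08:30-09:15, 12:00-13:30, 18:45-19:00.
Those are the intersection windows.
The last common window of at least 45 minutes is 12:00-13:30; a 45-minute meeting can start as late as 12:45 and still end by 13:30.

12:45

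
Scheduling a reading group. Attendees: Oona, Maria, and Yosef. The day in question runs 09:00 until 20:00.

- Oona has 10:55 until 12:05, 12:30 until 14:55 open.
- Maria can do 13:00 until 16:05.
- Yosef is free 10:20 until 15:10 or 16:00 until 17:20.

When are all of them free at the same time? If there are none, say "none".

Oona ∩ Maria: 13:00-14:55.
Oona ∩ Maria ∩ Yosef: 13:00-14:55.

13:00-14:55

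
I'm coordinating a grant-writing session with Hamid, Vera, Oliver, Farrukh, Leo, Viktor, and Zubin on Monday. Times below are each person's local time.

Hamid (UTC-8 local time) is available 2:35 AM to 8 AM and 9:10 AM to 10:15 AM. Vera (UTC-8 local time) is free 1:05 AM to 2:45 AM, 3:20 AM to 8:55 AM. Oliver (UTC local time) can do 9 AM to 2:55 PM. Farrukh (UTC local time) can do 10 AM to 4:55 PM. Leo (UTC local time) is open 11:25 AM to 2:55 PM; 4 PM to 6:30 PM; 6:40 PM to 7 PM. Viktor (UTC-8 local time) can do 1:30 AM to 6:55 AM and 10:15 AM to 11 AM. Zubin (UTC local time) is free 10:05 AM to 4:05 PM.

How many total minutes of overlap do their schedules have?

Hamid in UTC: 10:35-16:00, 17:10-18:15 (add 8h to convert from UTC-8).
Vera in UTC: 09:05-10:45, 11:20-16:55 (add 8h to convert from UTC-8).
Oliver in UTC: 09:00-14:55.
Farrukh in UTC: 10:00-16:55.
Leo in UTC: 11:25-14:55, 16:00-18:30, 18:40-19:00.
Viktor in UTC: 09:30-14:55, 18:15-19:00 (add 8h to convert from UTC-8).
Zubin in UTC: 10:05-16:05.
Hamid ∩ Vera: 10:35-10:45, 11:20-16:00.
Hamid ∩ Vera ∩ Oliver: 10:35-10:45, 11:20-14:55.
Hamid ∩ Vera ∩ Oliver ∩ Farrukh: 10:35-10:45, 11:20-14:55.
Hamid ∩ Vera ∩ Oliver ∩ Farrukh ∩ Leo: 11:25-14:55.
Hamid ∩ Vera ∩ Oliver ∩ Farrukh ∩ Leo ∩ Viktor: 11:25-14:55.
Hamid ∩ Vera ∩ Oliver ∩ Farrukh ∩ Leo ∩ Viktor ∩ Zubin: 11:25-14:55.
That's a single block of 210 minutes.

210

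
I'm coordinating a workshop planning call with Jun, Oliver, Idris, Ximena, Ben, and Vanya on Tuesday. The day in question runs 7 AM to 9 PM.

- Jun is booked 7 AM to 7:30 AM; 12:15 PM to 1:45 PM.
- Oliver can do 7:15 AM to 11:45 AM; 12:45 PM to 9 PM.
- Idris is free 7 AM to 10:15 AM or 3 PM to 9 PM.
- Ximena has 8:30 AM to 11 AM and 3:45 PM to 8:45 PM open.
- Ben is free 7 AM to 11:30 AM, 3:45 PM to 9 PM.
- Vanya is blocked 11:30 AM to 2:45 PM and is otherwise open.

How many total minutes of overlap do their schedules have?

405

Jun free: 07:30-12:15, 13:45-21:00 (invert busy blocks within the working day).
Oliver free: 07:15-11:45, 12:45-21:00.
Idris free: 07:00-10:15, 15:00-21:00.
Ximena free: 08:30-11:00, 15:45-20:45.
Ben free: 07:00-11:30, 15:45-21:00.
Vanya free: 07:00-11:30, 14:45-21:00 (invert busy blocks within the working day).
Jun ∩ Oliver: 07:30-11:45, 13:45-21:00.
Jun ∩ Oliver ∩ Idris: 07:30-10:15, 15:00-21:00.
Jun ∩ Oliver ∩ Idris ∩ Ximena: 08:30-10:15, 15:45-20:45.
Jun ∩ Oliver ∩ Idris ∩ Ximena ∩ Ben: 08:30-10:15, 15:45-20:45.
Jun ∩ Oliver ∩ Idris ∩ Ximena ∩ Ben ∩ Vanya: 08:30-10:15, 15:45-20:45.
Summing the common windows: 105 + 300 = 405 minutes.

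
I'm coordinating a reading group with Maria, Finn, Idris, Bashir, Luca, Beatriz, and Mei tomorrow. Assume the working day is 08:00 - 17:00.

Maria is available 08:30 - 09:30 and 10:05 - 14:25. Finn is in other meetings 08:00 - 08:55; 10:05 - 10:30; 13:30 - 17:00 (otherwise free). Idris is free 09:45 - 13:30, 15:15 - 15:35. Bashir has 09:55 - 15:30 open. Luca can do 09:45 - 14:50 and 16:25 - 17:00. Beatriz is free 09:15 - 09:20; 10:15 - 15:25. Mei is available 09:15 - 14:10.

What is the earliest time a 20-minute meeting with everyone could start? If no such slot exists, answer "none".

10:30

Maria free: 08:30-09:30, 10:05-14:25.
Finn free: 08:55-10:05, 10:30-13:30 (invert busy blocks within the working day).
Idris free: 09:45-13:30, 15:15-15:35.
Bashir free: 09:55-15:30.
Luca free: 09:45-14:50, 16:25-17:00.
Beatriz free: 09:15-09:20, 10:15-15:25.
Mei free: 09:15-14:10.
Maria ∩ Finn: 08:55-09:30, 10:30-13:30.
Maria ∩ Finn ∩ Idris: 10:30-13:30.
Maria ∩ Finn ∩ Idris ∩ Bashir: 10:30-13:30.
Maria ∩ Finn ∩ Idris ∩ Bashir ∩ Luca: 10:30-13:30.
Maria ∩ Finn ∩ Idris ∩ Bashir ∩ Luca ∩ Beatriz: 10:30-13:30.
Maria ∩ Finn ∩ Idris ∩ Bashir ∩ Luca ∩ Beatriz ∩ Mei: 10:30-13:30.
The first common window of at least 20 minutes is 10:30-13:30, so the earliest start is 10:30.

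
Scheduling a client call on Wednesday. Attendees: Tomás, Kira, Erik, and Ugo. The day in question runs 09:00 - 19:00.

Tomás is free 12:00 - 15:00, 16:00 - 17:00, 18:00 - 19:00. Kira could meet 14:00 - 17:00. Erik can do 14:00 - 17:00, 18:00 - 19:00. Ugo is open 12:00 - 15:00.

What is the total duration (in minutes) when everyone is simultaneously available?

60

Tomás ∩ Kira: 14:00-15:00, 16:00-17:00.
Tomás ∩ Kira ∩ Erik: 14:00-15:00, 16:00-17:00.
Tomás ∩ Kira ∩ Erik ∩ Ugo: 14:00-15:00.
That's a single block of 60 minutes.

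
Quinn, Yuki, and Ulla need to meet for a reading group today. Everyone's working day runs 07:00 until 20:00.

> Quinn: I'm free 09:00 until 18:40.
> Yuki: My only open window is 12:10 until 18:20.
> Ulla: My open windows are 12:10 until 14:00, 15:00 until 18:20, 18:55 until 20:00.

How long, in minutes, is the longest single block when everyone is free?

Quinn ∩ Yuki: 12:10-18:20.
Quinn ∩ Yuki ∩ Ulla: 12:10-14:00, 15:00-18:20.
The longest is 15:00-18:20 at 200 minutes.

200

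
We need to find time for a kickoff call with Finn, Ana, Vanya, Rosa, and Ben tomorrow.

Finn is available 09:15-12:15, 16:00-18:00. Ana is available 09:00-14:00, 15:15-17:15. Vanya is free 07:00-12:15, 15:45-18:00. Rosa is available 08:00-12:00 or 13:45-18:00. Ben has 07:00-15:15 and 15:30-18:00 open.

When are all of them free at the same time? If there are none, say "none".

09:15-12:00, 16:00-17:15

Finn ∩ Ana: 09:15-12:15, 16:00-17:15.
Finn ∩ Ana ∩ Vanya: 09:15-12:15, 16:00-17:15.
Finn ∩ Ana ∩ Vanya ∩ Rosa: 09:15-12:00, 16:00-17:15.
Finn ∩ Ana ∩ Vanya ∩ Rosa ∩ Ben: 09:15-12:00, 16:00-17:15.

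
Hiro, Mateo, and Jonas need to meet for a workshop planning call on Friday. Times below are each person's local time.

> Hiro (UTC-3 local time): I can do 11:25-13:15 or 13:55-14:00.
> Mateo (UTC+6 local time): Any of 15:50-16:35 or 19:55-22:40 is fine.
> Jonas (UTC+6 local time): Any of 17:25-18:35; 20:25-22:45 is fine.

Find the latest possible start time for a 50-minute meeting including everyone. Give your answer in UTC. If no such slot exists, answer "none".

Hiro in UTC: 14:25-16:15, 16:55-17:00 (add 3h to convert from UTC-3).
Mateo in UTC: 09:50-10:35, 13:55-16:40 (subtract 6h to convert from UTC+6).
Jonas in UTC: 11:25-12:35, 14:25-16:45 (subtract 6h to convert from UTC+6).
Hiro ∩ Mateo: 14:25-16:15.
Hiro ∩ Mateo ∩ Jonas: 14:25-16:15.
The last common window of at least 50 minutes is 14:25-16:15; a 50-minute meeting can start as late as 15:25 and still end by 16:15.

15:25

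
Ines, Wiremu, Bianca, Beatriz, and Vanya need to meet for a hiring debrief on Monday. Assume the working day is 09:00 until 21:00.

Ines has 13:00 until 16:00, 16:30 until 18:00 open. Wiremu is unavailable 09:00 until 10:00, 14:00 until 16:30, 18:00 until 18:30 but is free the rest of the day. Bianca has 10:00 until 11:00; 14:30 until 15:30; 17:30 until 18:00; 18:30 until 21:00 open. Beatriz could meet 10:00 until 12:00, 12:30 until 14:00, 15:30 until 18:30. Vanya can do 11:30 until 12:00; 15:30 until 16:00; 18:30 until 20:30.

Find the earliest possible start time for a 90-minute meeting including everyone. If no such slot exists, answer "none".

Ines free: 13:00-16:00, 16:30-18:00.
Wiremu free: 10:00-14:00, 16:30-18:00, 18:30-21:00 (invert busy blocks within the working day).
Bianca free: 10:00-11:00, 14:30-15:30, 17:30-18:00, 18:30-21:00.
Beatriz free: 10:00-12:00, 12:30-14:00, 15:30-18:30.
Vanya free: 11:30-12:00, 15:30-16:00, 18:30-20:30.
Ines ∩ Wiremu: 13:00-14:00, 16:30-18:00.
Ines ∩ Wiremu ∩ Bianca: 17:30-18:00.
Ines ∩ Wiremu ∩ Bianca ∩ Beatriz: 17:30-18:00.
Ines ∩ Wiremu ∩ Bianca ∩ Beatriz ∩ Vanya: ∅.
There is no time when everyone is free.
No common window is at least 90 minutes long.

none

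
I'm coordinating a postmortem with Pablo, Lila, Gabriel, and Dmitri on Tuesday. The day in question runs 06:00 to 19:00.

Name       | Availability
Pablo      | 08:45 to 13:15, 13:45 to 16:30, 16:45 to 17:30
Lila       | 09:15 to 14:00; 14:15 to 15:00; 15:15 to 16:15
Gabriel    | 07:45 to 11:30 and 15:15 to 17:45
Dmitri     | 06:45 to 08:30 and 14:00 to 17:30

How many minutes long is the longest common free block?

60

Pablo ∩ Lila: 09:15-13:15, 13:45-14:00, 14:15-15:00, 15:15-16:15.
Pablo ∩ Lila ∩ Gabriel: 09:15-11:30, 15:15-16:15.
Pablo ∩ Lila ∩ Gabriel ∩ Dmitri: 15:15-16:15.
The longest is 15:15-16:15 at 60 minutes.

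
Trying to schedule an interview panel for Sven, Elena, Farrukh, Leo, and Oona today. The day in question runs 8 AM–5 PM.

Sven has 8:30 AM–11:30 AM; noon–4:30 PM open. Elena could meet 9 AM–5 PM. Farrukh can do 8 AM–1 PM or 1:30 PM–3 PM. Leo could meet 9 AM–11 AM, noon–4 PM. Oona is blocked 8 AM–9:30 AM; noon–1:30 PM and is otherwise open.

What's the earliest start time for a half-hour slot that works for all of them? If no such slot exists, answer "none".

09:30

Sven free: 08:30-11:30, 12:00-16:30.
Elena free: 09:00-17:00.
Farrukh free: 08:00-13:00, 13:30-15:00.
Leo free: 09:00-11:00, 12:00-16:00.
Oona free: 09:30-12:00, 13:30-17:00 (invert busy blocks within the working day).
Sven ∩ Elena: 09:00-11:30, 12:00-16:30.
Sven ∩ Elena ∩ Farrukh: 09:00-11:30, 12:00-13:00, 13:30-15:00.
Sven ∩ Elena ∩ Farrukh ∩ Leo: 09:00-11:00, 12:00-13:00, 13:30-15:00.
Sven ∩ Elena ∩ Farrukh ∩ Leo ∩ Oona: 09:30-11:00, 13:30-15:00.
So the common availability across everyone is 09:30-11:00, 13:30-15:00.
The first common window of at least 30 minutes is 09:30-11:00, so the earliest start is 09:30.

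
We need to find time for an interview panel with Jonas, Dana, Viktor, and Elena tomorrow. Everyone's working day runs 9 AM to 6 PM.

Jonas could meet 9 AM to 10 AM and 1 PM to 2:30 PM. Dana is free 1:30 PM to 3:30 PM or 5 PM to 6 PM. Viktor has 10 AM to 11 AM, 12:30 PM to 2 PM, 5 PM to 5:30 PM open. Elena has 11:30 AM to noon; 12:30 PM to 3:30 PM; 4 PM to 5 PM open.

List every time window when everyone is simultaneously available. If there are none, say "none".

Jonas ∩ Dana: 13:30-14:30.
Jonas ∩ Dana ∩ Viktor: 13:30-14:00.
Jonas ∩ Dana ∩ Viktor ∩ Elena: 13:30-14:00.
Those are the intersection windows.

13:30-14:00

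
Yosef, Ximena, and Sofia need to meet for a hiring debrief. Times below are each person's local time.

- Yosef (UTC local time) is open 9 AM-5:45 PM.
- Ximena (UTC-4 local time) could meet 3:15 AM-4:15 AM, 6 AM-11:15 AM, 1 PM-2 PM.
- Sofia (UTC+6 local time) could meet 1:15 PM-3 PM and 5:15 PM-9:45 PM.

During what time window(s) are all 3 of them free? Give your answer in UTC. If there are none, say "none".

Yosef in UTC: 09:00-17:45.
Ximena in UTC: 07:15-08:15, 10:00-15:15, 17:00-18:00 (add 4h to convert from UTC-4).
Sofia in UTC: 07:15-09:00, 11:15-15:45 (subtract 6h to convert from UTC+6).
Yosef ∩ Ximena: 10:00-15:15, 17:00-17:45.
Yosef ∩ Ximena ∩ Sofia: 11:15-15:15.

11:15-15:15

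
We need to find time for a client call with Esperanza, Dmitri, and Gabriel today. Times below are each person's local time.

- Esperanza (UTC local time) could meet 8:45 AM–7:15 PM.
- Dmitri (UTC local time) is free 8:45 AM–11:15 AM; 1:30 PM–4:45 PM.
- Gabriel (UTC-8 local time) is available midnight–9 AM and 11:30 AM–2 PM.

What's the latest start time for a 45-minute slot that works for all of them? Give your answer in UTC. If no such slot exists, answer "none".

16:00

Esperanza in UTC: 08:45-19:15.
Dmitri in UTC: 08:45-11:15, 13:30-16:45.
Gabriel in UTC: 08:00-17:00, 19:30-22:00 (add 8h to convert from UTC-8).
Esperanza ∩ Dmitri: 08:45-11:15, 13:30-16:45.
Esperanza ∩ Dmitri ∩ Gabriel: 08:45-11:15, 13:30-16:45.
The last common window of at least 45 minutes is 13:30-16:45; a 45-minute meeting can start as late as 16:00 and still end by 16:45.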